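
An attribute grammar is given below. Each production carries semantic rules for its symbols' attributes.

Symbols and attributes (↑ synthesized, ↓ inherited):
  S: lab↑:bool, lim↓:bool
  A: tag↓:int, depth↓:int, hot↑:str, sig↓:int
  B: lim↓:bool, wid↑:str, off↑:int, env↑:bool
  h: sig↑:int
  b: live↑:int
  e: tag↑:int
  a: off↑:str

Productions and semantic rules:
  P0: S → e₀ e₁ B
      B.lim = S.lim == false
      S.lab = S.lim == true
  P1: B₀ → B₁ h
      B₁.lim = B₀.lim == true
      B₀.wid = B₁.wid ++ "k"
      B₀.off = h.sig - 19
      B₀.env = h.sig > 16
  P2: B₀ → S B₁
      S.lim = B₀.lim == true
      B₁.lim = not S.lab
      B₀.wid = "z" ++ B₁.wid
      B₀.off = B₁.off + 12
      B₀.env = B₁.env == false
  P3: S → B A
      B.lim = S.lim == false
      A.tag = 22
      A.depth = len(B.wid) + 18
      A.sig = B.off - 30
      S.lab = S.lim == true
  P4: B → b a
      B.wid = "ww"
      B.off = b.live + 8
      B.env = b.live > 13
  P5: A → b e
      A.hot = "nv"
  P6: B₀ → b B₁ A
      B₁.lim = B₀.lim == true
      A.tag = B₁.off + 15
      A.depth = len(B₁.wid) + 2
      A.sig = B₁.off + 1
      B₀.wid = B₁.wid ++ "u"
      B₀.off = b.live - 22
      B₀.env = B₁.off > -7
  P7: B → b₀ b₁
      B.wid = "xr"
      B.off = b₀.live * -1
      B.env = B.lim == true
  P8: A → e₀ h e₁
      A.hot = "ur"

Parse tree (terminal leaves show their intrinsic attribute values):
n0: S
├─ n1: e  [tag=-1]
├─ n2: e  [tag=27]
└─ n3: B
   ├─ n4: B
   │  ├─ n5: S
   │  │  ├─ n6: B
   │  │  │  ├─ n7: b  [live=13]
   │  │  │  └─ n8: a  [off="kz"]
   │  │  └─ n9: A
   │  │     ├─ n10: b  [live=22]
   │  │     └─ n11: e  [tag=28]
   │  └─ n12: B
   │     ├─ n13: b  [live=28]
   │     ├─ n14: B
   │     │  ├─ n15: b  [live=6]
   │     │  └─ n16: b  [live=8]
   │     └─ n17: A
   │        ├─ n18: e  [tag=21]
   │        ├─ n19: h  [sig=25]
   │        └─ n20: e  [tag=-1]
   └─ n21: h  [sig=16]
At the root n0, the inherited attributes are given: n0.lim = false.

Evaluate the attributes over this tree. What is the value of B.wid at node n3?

"zxruk"

1. n0.lim = false  [given at root]
2. n1.tag = -1  [terminal]
3. n2.tag = 27  [terminal]
4. n3.lim = true  [S.lim == false]
5. n4.lim = true  [B₀.lim == true]
6. n5.lim = true  [B₀.lim == true]
7. n6.lim = false  [S.lim == false]
8. n7.live = 13  [terminal]
9. n8.off = "kz"  [terminal]
10. n6.wid = "ww"  ["ww"]
11. n6.off = 21  [b.live + 8]
12. n6.env = false  [b.live > 13]
13. n9.tag = 22  [22]
14. n9.depth = 20  [len(B.wid) + 18]
15. n9.sig = -9  [B.off - 30]
16. n10.live = 22  [terminal]
17. n11.tag = 28  [terminal]
18. n9.hot = "nv"  ["nv"]
19. n5.lab = true  [S.lim == true]
20. n12.lim = false  [not S.lab]
21. n13.live = 28  [terminal]
22. n14.lim = false  [B₀.lim == true]
23. n15.live = 6  [terminal]
24. n16.live = 8  [terminal]
25. n14.wid = "xr"  ["xr"]
26. n14.off = -6  [b₀.live * -1]
27. n14.env = false  [B.lim == true]
28. n17.tag = 9  [B₁.off + 15]
29. n17.depth = 4  [len(B₁.wid) + 2]
30. n17.sig = -5  [B₁.off + 1]
31. n18.tag = 21  [terminal]
32. n19.sig = 25  [terminal]
33. n20.tag = -1  [terminal]
34. n17.hot = "ur"  ["ur"]
35. n12.wid = "xru"  [B₁.wid ++ "u"]
36. n12.off = 6  [b.live - 22]
37. n12.env = true  [B₁.off > -7]
38. n4.wid = "zxru"  ["z" ++ B₁.wid]
39. n4.off = 18  [B₁.off + 12]
40. n4.env = false  [B₁.env == false]
41. n21.sig = 16  [terminal]
42. n3.wid = "zxruk"  [B₁.wid ++ "k"]
43. n3.off = -3  [h.sig - 19]
44. n3.env = false  [h.sig > 16]
45. n0.lab = false  [S.lim == true]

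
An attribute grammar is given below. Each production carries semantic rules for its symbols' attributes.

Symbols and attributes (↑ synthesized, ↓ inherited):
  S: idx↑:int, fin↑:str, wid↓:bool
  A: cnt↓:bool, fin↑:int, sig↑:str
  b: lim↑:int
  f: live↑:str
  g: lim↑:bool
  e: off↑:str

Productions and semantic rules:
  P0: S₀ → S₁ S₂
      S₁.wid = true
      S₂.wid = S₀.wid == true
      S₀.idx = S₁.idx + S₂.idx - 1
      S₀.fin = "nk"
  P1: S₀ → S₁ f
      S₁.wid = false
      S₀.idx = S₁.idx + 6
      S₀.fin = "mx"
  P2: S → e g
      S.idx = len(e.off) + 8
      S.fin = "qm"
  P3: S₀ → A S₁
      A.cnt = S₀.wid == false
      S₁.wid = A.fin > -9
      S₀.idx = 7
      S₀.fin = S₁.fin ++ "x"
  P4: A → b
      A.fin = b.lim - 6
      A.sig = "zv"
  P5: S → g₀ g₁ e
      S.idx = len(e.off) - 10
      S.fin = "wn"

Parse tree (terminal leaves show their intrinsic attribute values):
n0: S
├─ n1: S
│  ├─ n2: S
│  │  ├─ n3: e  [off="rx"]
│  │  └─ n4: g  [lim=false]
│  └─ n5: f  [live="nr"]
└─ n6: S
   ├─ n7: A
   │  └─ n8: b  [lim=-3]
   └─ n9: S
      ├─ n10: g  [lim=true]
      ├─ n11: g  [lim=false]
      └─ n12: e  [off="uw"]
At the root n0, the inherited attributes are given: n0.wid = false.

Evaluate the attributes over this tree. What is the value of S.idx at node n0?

22

1. n0.wid = false  [given at root]
2. n1.wid = true  [true]
3. n2.wid = false  [false]
4. n3.off = "rx"  [terminal]
5. n4.lim = false  [terminal]
6. n2.idx = 10  [len(e.off) + 8]
7. n2.fin = "qm"  ["qm"]
8. n5.live = "nr"  [terminal]
9. n1.idx = 16  [S₁.idx + 6]
10. n1.fin = "mx"  ["mx"]
11. n6.wid = false  [S₀.wid == true]
12. n7.cnt = true  [S₀.wid == false]
13. n8.lim = -3  [terminal]
14. n7.fin = -9  [b.lim - 6]
15. n7.sig = "zv"  ["zv"]
16. n9.wid = false  [A.fin > -9]
17. n10.lim = true  [terminal]
18. n11.lim = false  [terminal]
19. n12.off = "uw"  [terminal]
20. n9.idx = -8  [len(e.off) - 10]
21. n9.fin = "wn"  ["wn"]
22. n6.idx = 7  [7]
23. n6.fin = "wnx"  [S₁.fin ++ "x"]
24. n0.idx = 22  [S₁.idx + S₂.idx - 1]
25. n0.fin = "nk"  ["nk"]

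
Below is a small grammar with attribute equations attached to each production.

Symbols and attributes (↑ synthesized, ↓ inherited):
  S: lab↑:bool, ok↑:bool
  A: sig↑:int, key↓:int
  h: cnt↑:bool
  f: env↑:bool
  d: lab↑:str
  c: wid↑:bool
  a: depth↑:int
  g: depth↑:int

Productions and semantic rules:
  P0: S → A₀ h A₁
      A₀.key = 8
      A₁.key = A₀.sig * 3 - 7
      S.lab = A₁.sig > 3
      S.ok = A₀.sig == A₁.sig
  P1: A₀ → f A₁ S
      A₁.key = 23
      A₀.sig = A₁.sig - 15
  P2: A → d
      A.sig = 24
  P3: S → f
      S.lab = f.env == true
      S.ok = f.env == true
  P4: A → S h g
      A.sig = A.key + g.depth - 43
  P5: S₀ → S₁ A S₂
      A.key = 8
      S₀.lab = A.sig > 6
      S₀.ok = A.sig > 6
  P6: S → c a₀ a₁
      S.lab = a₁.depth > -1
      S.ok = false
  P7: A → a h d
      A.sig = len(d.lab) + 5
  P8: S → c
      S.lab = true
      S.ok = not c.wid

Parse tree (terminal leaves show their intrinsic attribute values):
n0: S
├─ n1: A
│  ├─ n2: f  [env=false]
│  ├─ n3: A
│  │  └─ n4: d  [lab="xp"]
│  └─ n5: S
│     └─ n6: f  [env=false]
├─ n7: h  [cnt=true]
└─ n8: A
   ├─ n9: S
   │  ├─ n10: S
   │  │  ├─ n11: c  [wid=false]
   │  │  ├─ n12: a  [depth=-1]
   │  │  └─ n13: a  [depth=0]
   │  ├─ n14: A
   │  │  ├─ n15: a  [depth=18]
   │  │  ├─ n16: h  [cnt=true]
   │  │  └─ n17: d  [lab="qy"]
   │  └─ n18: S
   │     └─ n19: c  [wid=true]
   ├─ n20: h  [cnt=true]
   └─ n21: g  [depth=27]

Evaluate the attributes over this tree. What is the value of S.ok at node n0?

false

1. n1.key = 8  [8]
2. n2.env = false  [terminal]
3. n3.key = 23  [23]
4. n4.lab = "xp"  [terminal]
5. n3.sig = 24  [24]
6. n6.env = false  [terminal]
7. n5.lab = false  [f.env == true]
8. n5.ok = false  [f.env == true]
9. n1.sig = 9  [A₁.sig - 15]
10. n7.cnt = true  [terminal]
11. n8.key = 20  [A₀.sig * 3 - 7]
12. n11.wid = false  [terminal]
13. n12.depth = -1  [terminal]
14. n13.depth = 0  [terminal]
15. n10.lab = true  [a₁.depth > -1]
16. n10.ok = false  [false]
17. n14.key = 8  [8]
18. n15.depth = 18  [terminal]
19. n16.cnt = true  [terminal]
20. n17.lab = "qy"  [terminal]
21. n14.sig = 7  [len(d.lab) + 5]
22. n19.wid = true  [terminal]
23. n18.lab = true  [true]
24. n18.ok = false  [not c.wid]
25. n9.lab = true  [A.sig > 6]
26. n9.ok = true  [A.sig > 6]
27. n20.cnt = true  [terminal]
28. n21.depth = 27  [terminal]
29. n8.sig = 4  [A.key + g.depth - 43]
30. n0.lab = true  [A₁.sig > 3]
31. n0.ok = false  [A₀.sig == A₁.sig]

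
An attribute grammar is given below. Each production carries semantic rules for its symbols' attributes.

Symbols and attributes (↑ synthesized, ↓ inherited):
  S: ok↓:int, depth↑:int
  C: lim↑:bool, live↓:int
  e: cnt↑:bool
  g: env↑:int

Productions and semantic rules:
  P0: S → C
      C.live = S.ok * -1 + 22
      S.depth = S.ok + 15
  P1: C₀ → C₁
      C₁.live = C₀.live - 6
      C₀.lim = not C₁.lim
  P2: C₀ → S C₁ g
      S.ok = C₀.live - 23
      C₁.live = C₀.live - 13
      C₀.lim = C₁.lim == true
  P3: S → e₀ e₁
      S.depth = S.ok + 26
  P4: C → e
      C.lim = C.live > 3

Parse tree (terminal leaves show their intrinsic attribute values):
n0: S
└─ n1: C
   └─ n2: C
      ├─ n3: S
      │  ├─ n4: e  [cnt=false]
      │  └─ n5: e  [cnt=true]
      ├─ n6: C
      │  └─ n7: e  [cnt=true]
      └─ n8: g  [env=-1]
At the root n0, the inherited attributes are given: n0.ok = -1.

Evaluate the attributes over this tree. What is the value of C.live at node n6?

1. n0.ok = -1  [given at root]
2. n1.live = 23  [S.ok * -1 + 22]
3. n2.live = 17  [C₀.live - 6]
4. n3.ok = -6  [C₀.live - 23]
5. n4.cnt = false  [terminal]
6. n5.cnt = true  [terminal]
7. n3.depth = 20  [S.ok + 26]
8. n6.live = 4  [C₀.live - 13]
9. n7.cnt = true  [terminal]
10. n6.lim = true  [C.live > 3]
11. n8.env = -1  [terminal]
12. n2.lim = true  [C₁.lim == true]
13. n1.lim = false  [not C₁.lim]
14. n0.depth = 14  [S.ok + 15]

4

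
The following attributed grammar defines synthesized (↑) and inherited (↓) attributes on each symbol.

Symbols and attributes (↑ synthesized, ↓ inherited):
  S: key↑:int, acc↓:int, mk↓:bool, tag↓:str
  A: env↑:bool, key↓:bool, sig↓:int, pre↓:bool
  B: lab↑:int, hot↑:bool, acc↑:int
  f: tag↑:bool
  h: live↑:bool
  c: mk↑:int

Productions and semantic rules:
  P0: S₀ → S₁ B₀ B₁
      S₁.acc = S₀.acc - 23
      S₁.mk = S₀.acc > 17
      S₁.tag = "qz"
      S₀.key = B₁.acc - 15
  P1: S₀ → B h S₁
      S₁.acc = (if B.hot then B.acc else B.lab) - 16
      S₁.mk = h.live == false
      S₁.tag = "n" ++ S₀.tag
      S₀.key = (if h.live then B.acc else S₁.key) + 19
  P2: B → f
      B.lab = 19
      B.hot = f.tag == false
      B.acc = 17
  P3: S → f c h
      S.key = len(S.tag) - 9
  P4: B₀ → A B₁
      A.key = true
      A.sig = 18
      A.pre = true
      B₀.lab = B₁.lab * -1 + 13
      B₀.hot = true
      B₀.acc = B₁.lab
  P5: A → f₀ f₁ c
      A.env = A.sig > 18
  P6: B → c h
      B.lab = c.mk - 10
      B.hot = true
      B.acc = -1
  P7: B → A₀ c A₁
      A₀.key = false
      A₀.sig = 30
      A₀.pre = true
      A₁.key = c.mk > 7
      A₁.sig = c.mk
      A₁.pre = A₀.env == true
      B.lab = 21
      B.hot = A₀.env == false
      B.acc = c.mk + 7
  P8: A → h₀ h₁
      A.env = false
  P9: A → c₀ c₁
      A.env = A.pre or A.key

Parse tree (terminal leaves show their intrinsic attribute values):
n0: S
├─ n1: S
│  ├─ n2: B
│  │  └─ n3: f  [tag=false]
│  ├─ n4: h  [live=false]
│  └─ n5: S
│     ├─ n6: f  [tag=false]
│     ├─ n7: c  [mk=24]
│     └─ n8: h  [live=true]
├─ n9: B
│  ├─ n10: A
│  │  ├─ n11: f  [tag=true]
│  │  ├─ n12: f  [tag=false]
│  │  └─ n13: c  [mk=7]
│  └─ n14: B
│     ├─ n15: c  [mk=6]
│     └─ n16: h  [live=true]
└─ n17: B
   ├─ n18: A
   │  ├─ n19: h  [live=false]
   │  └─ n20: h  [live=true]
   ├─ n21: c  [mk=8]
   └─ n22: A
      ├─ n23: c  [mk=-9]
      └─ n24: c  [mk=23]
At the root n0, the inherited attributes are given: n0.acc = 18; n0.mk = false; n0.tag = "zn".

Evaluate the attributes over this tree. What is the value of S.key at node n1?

1. n0.acc = 18  [given at root]
2. n0.mk = false  [given at root]
3. n0.tag = "zn"  [given at root]
4. n1.acc = -5  [S₀.acc - 23]
5. n1.mk = true  [S₀.acc > 17]
6. n1.tag = "qz"  ["qz"]
7. n3.tag = false  [terminal]
8. n2.lab = 19  [19]
9. n2.hot = true  [f.tag == false]
10. n2.acc = 17  [17]
11. n4.live = false  [terminal]
12. n5.acc = 1  [(if B.hot then B.acc else B.lab) - 16]
13. n5.mk = true  [h.live == false]
14. n5.tag = "nqz"  ["n" ++ S₀.tag]
15. n6.tag = false  [terminal]
16. n7.mk = 24  [terminal]
17. n8.live = true  [terminal]
18. n5.key = -6  [len(S.tag) - 9]
19. n1.key = 13  [(if h.live then B.acc else S₁.key) + 19]
20. n10.key = true  [true]
21. n10.sig = 18  [18]
22. n10.pre = true  [true]
23. n11.tag = true  [terminal]
24. n12.tag = false  [terminal]
25. n13.mk = 7  [terminal]
26. n10.env = false  [A.sig > 18]
27. n15.mk = 6  [terminal]
28. n16.live = true  [terminal]
29. n14.lab = -4  [c.mk - 10]
30. n14.hot = true  [true]
31. n14.acc = -1  [-1]
32. n9.lab = 17  [B₁.lab * -1 + 13]
33. n9.hot = true  [true]
34. n9.acc = -4  [B₁.lab]
35. n18.key = false  [false]
36. n18.sig = 30  [30]
37. n18.pre = true  [true]
38. n19.live = false  [terminal]
39. n20.live = true  [terminal]
40. n18.env = false  [false]
41. n21.mk = 8  [terminal]
42. n22.key = true  [c.mk > 7]
43. n22.sig = 8  [c.mk]
44. n22.pre = false  [A₀.env == true]
45. n23.mk = -9  [terminal]
46. n24.mk = 23  [terminal]
47. n22.env = true  [A.pre or A.key]
48. n17.lab = 21  [21]
49. n17.hot = true  [A₀.env == false]
50. n17.acc = 15  [c.mk + 7]
51. n0.key = 0  [B₁.acc - 15]

13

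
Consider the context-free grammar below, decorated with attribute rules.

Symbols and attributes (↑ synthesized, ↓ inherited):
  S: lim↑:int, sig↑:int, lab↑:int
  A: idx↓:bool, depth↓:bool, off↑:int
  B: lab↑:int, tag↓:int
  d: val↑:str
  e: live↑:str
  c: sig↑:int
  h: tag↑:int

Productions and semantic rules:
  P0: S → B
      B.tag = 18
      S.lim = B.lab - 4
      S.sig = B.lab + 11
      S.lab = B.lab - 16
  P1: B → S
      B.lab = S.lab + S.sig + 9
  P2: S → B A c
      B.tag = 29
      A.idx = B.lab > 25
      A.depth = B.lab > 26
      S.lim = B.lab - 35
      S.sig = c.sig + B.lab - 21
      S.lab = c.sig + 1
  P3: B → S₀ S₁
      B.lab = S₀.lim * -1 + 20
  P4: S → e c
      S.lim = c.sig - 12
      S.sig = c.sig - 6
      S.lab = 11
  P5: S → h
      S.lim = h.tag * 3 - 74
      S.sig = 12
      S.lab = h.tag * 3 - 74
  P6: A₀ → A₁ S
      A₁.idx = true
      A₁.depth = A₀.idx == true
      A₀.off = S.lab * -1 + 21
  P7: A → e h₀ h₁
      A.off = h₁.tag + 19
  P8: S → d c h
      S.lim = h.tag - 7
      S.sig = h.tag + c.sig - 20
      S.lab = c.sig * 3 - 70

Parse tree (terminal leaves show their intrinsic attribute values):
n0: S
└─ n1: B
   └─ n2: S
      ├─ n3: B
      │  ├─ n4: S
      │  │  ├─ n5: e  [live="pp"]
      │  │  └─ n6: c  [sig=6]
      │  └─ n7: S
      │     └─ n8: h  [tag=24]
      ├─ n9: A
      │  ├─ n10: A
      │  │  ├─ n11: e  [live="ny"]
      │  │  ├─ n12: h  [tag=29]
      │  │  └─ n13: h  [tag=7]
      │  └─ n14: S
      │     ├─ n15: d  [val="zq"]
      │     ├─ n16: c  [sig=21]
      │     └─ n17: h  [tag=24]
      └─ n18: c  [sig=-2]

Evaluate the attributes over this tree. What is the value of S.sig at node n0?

22

1. n1.tag = 18  [18]
2. n3.tag = 29  [29]
3. n5.live = "pp"  [terminal]
4. n6.sig = 6  [terminal]
5. n4.lim = -6  [c.sig - 12]
6. n4.sig = 0  [c.sig - 6]
7. n4.lab = 11  [11]
8. n8.tag = 24  [terminal]
9. n7.lim = -2  [h.tag * 3 - 74]
10. n7.sig = 12  [12]
11. n7.lab = -2  [h.tag * 3 - 74]
12. n3.lab = 26  [S₀.lim * -1 + 20]
13. n9.idx = true  [B.lab > 25]
14. n9.depth = false  [B.lab > 26]
15. n10.idx = true  [true]
16. n10.depth = true  [A₀.idx == true]
17. n11.live = "ny"  [terminal]
18. n12.tag = 29  [terminal]
19. n13.tag = 7  [terminal]
20. n10.off = 26  [h₁.tag + 19]
21. n15.val = "zq"  [terminal]
22. n16.sig = 21  [terminal]
23. n17.tag = 24  [terminal]
24. n14.lim = 17  [h.tag - 7]
25. n14.sig = 25  [h.tag + c.sig - 20]
26. n14.lab = -7  [c.sig * 3 - 70]
27. n9.off = 28  [S.lab * -1 + 21]
28. n18.sig = -2  [terminal]
29. n2.lim = -9  [B.lab - 35]
30. n2.sig = 3  [c.sig + B.lab - 21]
31. n2.lab = -1  [c.sig + 1]
32. n1.lab = 11  [S.lab + S.sig + 9]
33. n0.lim = 7  [B.lab - 4]
34. n0.sig = 22  [B.lab + 11]
35. n0.lab = -5  [B.lab - 16]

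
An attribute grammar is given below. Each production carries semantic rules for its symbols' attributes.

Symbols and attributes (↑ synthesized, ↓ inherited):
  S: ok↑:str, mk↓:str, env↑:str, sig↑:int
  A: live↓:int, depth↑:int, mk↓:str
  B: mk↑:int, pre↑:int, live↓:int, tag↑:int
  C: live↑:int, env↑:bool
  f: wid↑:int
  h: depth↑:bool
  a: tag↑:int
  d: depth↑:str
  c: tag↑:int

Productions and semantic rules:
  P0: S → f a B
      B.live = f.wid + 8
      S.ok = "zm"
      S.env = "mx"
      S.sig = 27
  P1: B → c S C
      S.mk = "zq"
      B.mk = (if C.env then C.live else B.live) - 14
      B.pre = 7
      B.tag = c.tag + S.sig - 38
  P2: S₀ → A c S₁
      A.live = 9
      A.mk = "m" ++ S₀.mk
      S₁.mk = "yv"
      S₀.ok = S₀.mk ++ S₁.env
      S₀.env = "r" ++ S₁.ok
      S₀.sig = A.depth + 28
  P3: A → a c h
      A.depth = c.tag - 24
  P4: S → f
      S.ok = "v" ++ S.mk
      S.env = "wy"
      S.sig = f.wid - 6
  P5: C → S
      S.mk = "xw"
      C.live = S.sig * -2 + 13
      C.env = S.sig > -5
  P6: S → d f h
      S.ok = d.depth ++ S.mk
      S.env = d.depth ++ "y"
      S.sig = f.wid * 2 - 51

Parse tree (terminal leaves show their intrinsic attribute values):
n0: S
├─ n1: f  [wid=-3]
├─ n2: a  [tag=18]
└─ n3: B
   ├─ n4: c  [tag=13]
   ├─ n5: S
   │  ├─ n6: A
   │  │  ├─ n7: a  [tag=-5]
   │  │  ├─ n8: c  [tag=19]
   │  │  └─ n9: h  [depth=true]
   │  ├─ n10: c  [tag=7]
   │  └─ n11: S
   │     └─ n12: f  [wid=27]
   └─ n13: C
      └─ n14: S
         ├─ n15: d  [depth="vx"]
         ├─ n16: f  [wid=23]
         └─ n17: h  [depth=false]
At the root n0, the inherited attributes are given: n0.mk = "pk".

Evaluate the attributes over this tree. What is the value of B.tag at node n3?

1. n0.mk = "pk"  [given at root]
2. n1.wid = -3  [terminal]
3. n2.tag = 18  [terminal]
4. n3.live = 5  [f.wid + 8]
5. n4.tag = 13  [terminal]
6. n5.mk = "zq"  ["zq"]
7. n6.live = 9  [9]
8. n6.mk = "mzq"  ["m" ++ S₀.mk]
9. n7.tag = -5  [terminal]
10. n8.tag = 19  [terminal]
11. n9.depth = true  [terminal]
12. n6.depth = -5  [c.tag - 24]
13. n10.tag = 7  [terminal]
14. n11.mk = "yv"  ["yv"]
15. n12.wid = 27  [terminal]
16. n11.ok = "vyv"  ["v" ++ S.mk]
17. n11.env = "wy"  ["wy"]
18. n11.sig = 21  [f.wid - 6]
19. n5.ok = "zqwy"  [S₀.mk ++ S₁.env]
20. n5.env = "rvyv"  ["r" ++ S₁.ok]
21. n5.sig = 23  [A.depth + 28]
22. n14.mk = "xw"  ["xw"]
23. n15.depth = "vx"  [terminal]
24. n16.wid = 23  [terminal]
25. n17.depth = false  [terminal]
26. n14.ok = "vxxw"  [d.depth ++ S.mk]
27. n14.env = "vxy"  [d.depth ++ "y"]
28. n14.sig = -5  [f.wid * 2 - 51]
29. n13.live = 23  [S.sig * -2 + 13]
30. n13.env = false  [S.sig > -5]
31. n3.mk = -9  [(if C.env then C.live else B.live) - 14]
32. n3.pre = 7  [7]
33. n3.tag = -2  [c.tag + S.sig - 38]
34. n0.ok = "zm"  ["zm"]
35. n0.env = "mx"  ["mx"]
36. n0.sig = 27  [27]

-2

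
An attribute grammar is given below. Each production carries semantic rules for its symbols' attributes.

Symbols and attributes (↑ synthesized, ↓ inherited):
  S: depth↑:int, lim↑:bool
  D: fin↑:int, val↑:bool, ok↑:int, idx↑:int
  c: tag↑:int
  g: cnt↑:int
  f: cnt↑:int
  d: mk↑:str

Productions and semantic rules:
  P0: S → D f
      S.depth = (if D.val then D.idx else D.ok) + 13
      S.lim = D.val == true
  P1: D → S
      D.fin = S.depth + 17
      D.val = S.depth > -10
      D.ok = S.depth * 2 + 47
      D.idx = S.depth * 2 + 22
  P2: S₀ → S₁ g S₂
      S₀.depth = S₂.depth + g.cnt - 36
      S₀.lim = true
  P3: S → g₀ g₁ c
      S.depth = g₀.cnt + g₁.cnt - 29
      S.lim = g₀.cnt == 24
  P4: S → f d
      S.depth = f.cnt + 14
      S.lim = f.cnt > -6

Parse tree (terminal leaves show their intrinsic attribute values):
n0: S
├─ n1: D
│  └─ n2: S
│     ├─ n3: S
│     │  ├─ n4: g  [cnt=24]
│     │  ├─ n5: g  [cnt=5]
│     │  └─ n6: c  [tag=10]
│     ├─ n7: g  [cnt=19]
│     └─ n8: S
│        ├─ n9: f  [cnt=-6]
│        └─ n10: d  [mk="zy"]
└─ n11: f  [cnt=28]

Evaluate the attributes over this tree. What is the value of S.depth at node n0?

17

1. n4.cnt = 24  [terminal]
2. n5.cnt = 5  [terminal]
3. n6.tag = 10  [terminal]
4. n3.depth = 0  [g₀.cnt + g₁.cnt - 29]
5. n3.lim = true  [g₀.cnt == 24]
6. n7.cnt = 19  [terminal]
7. n9.cnt = -6  [terminal]
8. n10.mk = "zy"  [terminal]
9. n8.depth = 8  [f.cnt + 14]
10. n8.lim = false  [f.cnt > -6]
11. n2.depth = -9  [S₂.depth + g.cnt - 36]
12. n2.lim = true  [true]
13. n1.fin = 8  [S.depth + 17]
14. n1.val = true  [S.depth > -10]
15. n1.ok = 29  [S.depth * 2 + 47]
16. n1.idx = 4  [S.depth * 2 + 22]
17. n11.cnt = 28  [terminal]
18. n0.depth = 17  [(if D.val then D.idx else D.ok) + 13]
19. n0.lim = true  [D.val == true]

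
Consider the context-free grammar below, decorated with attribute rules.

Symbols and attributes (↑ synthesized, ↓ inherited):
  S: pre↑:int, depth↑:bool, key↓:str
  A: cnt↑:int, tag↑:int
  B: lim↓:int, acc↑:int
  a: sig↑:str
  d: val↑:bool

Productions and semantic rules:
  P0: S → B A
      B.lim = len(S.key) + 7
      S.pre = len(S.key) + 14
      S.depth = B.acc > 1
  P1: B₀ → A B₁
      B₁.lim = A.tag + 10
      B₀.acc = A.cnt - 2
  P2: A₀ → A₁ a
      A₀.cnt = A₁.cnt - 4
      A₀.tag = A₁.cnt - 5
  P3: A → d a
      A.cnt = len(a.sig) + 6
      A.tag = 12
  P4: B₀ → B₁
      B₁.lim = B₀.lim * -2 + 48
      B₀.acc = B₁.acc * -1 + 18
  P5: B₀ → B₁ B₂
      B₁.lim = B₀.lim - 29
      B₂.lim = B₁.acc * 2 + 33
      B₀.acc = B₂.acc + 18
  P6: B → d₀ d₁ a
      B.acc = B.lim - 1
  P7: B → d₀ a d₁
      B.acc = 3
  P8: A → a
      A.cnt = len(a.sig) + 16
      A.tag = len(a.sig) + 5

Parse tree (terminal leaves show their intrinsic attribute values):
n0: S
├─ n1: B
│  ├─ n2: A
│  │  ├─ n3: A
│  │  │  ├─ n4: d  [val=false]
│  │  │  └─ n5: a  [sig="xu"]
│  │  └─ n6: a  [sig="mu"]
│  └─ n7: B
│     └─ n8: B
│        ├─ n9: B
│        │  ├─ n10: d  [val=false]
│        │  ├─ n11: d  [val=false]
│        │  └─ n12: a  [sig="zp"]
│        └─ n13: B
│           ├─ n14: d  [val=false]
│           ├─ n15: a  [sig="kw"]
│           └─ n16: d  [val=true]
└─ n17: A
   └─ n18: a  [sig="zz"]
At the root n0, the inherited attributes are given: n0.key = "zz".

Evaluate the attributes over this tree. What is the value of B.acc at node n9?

-8

1. n0.key = "zz"  [given at root]
2. n1.lim = 9  [len(S.key) + 7]
3. n4.val = false  [terminal]
4. n5.sig = "xu"  [terminal]
5. n3.cnt = 8  [len(a.sig) + 6]
6. n3.tag = 12  [12]
7. n6.sig = "mu"  [terminal]
8. n2.cnt = 4  [A₁.cnt - 4]
9. n2.tag = 3  [A₁.cnt - 5]
10. n7.lim = 13  [A.tag + 10]
11. n8.lim = 22  [B₀.lim * -2 + 48]
12. n9.lim = -7  [B₀.lim - 29]
13. n10.val = false  [terminal]
14. n11.val = false  [terminal]
15. n12.sig = "zp"  [terminal]
16. n9.acc = -8  [B.lim - 1]
17. n13.lim = 17  [B₁.acc * 2 + 33]
18. n14.val = false  [terminal]
19. n15.sig = "kw"  [terminal]
20. n16.val = true  [terminal]
21. n13.acc = 3  [3]
22. n8.acc = 21  [B₂.acc + 18]
23. n7.acc = -3  [B₁.acc * -1 + 18]
24. n1.acc = 2  [A.cnt - 2]
25. n18.sig = "zz"  [terminal]
26. n17.cnt = 18  [len(a.sig) + 16]
27. n17.tag = 7  [len(a.sig) + 5]
28. n0.pre = 16  [len(S.key) + 14]
29. n0.depth = true  [B.acc > 1]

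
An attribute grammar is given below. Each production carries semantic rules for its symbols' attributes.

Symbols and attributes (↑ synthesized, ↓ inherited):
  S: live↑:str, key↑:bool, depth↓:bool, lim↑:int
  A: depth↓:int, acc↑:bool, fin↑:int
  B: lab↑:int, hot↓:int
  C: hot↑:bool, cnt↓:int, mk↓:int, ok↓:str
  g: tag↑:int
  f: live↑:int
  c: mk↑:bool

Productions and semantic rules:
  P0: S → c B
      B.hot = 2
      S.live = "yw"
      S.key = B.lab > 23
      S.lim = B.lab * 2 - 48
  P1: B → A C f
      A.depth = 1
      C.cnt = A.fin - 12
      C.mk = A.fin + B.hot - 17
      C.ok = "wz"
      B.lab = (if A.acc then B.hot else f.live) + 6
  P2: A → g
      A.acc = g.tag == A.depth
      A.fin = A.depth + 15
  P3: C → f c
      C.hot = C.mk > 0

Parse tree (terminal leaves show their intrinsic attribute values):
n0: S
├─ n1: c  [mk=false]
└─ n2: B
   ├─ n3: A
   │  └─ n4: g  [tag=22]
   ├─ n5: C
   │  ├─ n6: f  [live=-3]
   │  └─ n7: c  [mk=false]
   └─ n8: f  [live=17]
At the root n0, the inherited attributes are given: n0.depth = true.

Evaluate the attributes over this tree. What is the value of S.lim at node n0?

-2

1. n0.depth = true  [given at root]
2. n1.mk = false  [terminal]
3. n2.hot = 2  [2]
4. n3.depth = 1  [1]
5. n4.tag = 22  [terminal]
6. n3.acc = false  [g.tag == A.depth]
7. n3.fin = 16  [A.depth + 15]
8. n5.cnt = 4  [A.fin - 12]
9. n5.mk = 1  [A.fin + B.hot - 17]
10. n5.ok = "wz"  ["wz"]
11. n6.live = -3  [terminal]
12. n7.mk = false  [terminal]
13. n5.hot = true  [C.mk > 0]
14. n8.live = 17  [terminal]
15. n2.lab = 23  [(if A.acc then B.hot else f.live) + 6]
16. n0.live = "yw"  ["yw"]
17. n0.key = false  [B.lab > 23]
18. n0.lim = -2  [B.lab * 2 - 48]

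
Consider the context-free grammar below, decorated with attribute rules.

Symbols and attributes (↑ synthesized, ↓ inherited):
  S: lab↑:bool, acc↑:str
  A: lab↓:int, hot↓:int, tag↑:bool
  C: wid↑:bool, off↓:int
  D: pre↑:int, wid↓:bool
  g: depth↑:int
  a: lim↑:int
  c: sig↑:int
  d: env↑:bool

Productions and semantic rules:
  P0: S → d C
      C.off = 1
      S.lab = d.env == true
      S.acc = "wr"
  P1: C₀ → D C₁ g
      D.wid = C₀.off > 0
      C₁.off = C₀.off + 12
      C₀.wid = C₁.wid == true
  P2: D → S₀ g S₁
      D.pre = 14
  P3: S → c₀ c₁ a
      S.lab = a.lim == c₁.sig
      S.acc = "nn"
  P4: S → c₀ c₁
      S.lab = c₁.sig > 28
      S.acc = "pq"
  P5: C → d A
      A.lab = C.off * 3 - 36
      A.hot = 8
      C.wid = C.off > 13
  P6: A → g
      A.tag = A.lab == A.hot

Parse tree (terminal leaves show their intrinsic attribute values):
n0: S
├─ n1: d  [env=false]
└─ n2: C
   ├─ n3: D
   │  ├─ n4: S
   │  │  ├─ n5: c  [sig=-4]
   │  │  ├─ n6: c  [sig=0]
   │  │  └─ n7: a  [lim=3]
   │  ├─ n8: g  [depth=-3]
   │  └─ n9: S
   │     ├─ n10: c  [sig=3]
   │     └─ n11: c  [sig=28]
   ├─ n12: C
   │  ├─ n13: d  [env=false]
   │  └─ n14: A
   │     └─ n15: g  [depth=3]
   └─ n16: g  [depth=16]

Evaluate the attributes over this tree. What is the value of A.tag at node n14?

false

1. n1.env = false  [terminal]
2. n2.off = 1  [1]
3. n3.wid = true  [C₀.off > 0]
4. n5.sig = -4  [terminal]
5. n6.sig = 0  [terminal]
6. n7.lim = 3  [terminal]
7. n4.lab = false  [a.lim == c₁.sig]
8. n4.acc = "nn"  ["nn"]
9. n8.depth = -3  [terminal]
10. n10.sig = 3  [terminal]
11. n11.sig = 28  [terminal]
12. n9.lab = false  [c₁.sig > 28]
13. n9.acc = "pq"  ["pq"]
14. n3.pre = 14  [14]
15. n12.off = 13  [C₀.off + 12]
16. n13.env = false  [terminal]
17. n14.lab = 3  [C.off * 3 - 36]
18. n14.hot = 8  [8]
19. n15.depth = 3  [terminal]
20. n14.tag = false  [A.lab == A.hot]
21. n12.wid = false  [C.off > 13]
22. n16.depth = 16  [terminal]
23. n2.wid = false  [C₁.wid == true]
24. n0.lab = false  [d.env == true]
25. n0.acc = "wr"  ["wr"]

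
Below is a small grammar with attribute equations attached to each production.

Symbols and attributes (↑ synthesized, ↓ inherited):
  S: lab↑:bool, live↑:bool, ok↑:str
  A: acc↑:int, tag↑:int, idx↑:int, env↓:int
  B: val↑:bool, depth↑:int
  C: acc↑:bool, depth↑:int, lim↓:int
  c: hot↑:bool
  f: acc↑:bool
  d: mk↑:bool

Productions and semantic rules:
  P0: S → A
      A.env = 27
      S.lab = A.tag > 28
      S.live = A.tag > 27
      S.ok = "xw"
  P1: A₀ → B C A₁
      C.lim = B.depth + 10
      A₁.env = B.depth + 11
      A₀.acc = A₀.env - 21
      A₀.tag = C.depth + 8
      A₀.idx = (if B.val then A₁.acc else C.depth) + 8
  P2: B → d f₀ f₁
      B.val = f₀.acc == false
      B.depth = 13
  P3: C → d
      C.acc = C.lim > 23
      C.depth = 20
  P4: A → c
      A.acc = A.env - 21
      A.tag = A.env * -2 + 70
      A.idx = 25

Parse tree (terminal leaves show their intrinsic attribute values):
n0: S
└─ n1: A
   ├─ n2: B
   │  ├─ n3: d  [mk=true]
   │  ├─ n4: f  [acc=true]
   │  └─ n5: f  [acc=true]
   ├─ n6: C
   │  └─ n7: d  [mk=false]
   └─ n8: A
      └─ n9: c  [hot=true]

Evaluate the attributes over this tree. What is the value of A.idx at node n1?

1. n1.env = 27  [27]
2. n3.mk = true  [terminal]
3. n4.acc = true  [terminal]
4. n5.acc = true  [terminal]
5. n2.val = false  [f₀.acc == false]
6. n2.depth = 13  [13]
7. n6.lim = 23  [B.depth + 10]
8. n7.mk = false  [terminal]
9. n6.acc = false  [C.lim > 23]
10. n6.depth = 20  [20]
11. n8.env = 24  [B.depth + 11]
12. n9.hot = true  [terminal]
13. n8.acc = 3  [A.env - 21]
14. n8.tag = 22  [A.env * -2 + 70]
15. n8.idx = 25  [25]
16. n1.acc = 6  [A₀.env - 21]
17. n1.tag = 28  [C.depth + 8]
18. n1.idx = 28  [(if B.val then A₁.acc else C.depth) + 8]
19. n0.lab = false  [A.tag > 28]
20. n0.live = true  [A.tag > 27]
21. n0.ok = "xw"  ["xw"]

28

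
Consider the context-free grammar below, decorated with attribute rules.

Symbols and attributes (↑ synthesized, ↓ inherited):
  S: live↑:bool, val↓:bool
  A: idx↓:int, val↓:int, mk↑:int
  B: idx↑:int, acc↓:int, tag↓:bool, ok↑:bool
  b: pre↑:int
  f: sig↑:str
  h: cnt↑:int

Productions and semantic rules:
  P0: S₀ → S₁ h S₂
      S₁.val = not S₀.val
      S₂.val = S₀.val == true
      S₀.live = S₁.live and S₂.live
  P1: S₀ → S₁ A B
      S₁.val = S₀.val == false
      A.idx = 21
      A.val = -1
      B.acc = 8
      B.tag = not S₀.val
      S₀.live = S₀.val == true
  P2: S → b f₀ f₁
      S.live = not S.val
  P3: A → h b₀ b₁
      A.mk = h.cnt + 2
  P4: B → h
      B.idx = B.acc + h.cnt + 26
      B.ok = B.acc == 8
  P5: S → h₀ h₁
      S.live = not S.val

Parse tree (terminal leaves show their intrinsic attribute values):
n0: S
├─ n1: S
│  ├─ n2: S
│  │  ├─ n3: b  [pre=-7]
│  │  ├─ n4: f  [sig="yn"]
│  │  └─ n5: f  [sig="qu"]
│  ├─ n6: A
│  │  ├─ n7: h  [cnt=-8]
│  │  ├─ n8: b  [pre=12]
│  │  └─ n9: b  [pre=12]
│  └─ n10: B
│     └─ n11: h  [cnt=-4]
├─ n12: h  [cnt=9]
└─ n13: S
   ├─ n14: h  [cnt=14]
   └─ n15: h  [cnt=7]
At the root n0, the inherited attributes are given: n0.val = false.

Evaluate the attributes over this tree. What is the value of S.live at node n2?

1. n0.val = false  [given at root]
2. n1.val = true  [not S₀.val]
3. n2.val = false  [S₀.val == false]
4. n3.pre = -7  [terminal]
5. n4.sig = "yn"  [terminal]
6. n5.sig = "qu"  [terminal]
7. n2.live = true  [not S.val]
8. n6.idx = 21  [21]
9. n6.val = -1  [-1]
10. n7.cnt = -8  [terminal]
11. n8.pre = 12  [terminal]
12. n9.pre = 12  [terminal]
13. n6.mk = -6  [h.cnt + 2]
14. n10.acc = 8  [8]
15. n10.tag = false  [not S₀.val]
16. n11.cnt = -4  [terminal]
17. n10.idx = 30  [B.acc + h.cnt + 26]
18. n10.ok = true  [B.acc == 8]
19. n1.live = true  [S₀.val == true]
20. n12.cnt = 9  [terminal]
21. n13.val = false  [S₀.val == true]
22. n14.cnt = 14  [terminal]
23. n15.cnt = 7  [terminal]
24. n13.live = true  [not S.val]
25. n0.live = true  [S₁.live and S₂.live]

true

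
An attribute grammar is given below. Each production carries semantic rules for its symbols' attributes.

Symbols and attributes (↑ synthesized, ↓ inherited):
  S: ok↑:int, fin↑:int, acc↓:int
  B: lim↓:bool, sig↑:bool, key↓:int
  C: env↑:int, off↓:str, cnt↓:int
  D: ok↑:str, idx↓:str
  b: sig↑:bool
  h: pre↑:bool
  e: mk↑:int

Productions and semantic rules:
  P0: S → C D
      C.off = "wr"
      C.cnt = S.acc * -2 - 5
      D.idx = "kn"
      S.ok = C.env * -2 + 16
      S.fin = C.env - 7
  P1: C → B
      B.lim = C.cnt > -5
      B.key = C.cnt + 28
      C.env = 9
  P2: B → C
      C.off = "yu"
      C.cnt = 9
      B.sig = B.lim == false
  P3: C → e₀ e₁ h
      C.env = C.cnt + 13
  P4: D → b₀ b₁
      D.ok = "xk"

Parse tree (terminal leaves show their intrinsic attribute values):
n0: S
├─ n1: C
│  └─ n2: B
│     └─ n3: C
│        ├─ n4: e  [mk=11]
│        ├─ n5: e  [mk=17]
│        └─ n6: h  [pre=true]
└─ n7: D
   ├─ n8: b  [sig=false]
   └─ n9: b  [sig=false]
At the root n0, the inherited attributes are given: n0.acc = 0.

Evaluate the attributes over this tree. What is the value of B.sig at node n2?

true

1. n0.acc = 0  [given at root]
2. n1.off = "wr"  ["wr"]
3. n1.cnt = -5  [S.acc * -2 - 5]
4. n2.lim = false  [C.cnt > -5]
5. n2.key = 23  [C.cnt + 28]
6. n3.off = "yu"  ["yu"]
7. n3.cnt = 9  [9]
8. n4.mk = 11  [terminal]
9. n5.mk = 17  [terminal]
10. n6.pre = true  [terminal]
11. n3.env = 22  [C.cnt + 13]
12. n2.sig = true  [B.lim == false]
13. n1.env = 9  [9]
14. n7.idx = "kn"  ["kn"]
15. n8.sig = false  [terminal]
16. n9.sig = false  [terminal]
17. n7.ok = "xk"  ["xk"]
18. n0.ok = -2  [C.env * -2 + 16]
19. n0.fin = 2  [C.env - 7]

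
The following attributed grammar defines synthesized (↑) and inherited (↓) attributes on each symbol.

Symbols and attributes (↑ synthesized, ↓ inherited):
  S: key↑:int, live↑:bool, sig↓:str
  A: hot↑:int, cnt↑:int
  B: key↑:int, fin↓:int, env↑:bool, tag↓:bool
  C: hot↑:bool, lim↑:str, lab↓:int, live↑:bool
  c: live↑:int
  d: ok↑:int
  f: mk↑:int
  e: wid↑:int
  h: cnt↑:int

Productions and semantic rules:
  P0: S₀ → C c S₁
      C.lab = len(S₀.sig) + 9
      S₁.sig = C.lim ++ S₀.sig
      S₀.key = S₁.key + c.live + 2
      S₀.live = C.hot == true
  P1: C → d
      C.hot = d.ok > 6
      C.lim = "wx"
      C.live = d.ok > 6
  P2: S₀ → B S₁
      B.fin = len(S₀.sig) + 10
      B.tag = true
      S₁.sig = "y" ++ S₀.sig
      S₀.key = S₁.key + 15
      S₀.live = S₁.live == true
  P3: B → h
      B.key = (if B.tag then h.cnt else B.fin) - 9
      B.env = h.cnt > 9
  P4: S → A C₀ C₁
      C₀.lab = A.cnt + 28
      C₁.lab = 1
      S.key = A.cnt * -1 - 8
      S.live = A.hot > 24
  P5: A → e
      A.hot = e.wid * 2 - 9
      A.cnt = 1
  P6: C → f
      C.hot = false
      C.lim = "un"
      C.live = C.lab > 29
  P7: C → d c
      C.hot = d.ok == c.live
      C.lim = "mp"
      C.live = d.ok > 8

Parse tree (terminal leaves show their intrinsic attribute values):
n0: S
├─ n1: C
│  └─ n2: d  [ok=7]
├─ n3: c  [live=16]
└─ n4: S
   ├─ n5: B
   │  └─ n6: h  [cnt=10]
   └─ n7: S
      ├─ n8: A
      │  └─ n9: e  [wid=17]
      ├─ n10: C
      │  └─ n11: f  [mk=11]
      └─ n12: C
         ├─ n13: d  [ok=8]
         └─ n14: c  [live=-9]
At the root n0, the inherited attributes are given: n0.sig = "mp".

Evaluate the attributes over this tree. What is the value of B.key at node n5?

1. n0.sig = "mp"  [given at root]
2. n1.lab = 11  [len(S₀.sig) + 9]
3. n2.ok = 7  [terminal]
4. n1.hot = true  [d.ok > 6]
5. n1.lim = "wx"  ["wx"]
6. n1.live = true  [d.ok > 6]
7. n3.live = 16  [terminal]
8. n4.sig = "wxmp"  [C.lim ++ S₀.sig]
9. n5.fin = 14  [len(S₀.sig) + 10]
10. n5.tag = true  [true]
11. n6.cnt = 10  [terminal]
12. n5.key = 1  [(if B.tag then h.cnt else B.fin) - 9]
13. n5.env = true  [h.cnt > 9]
14. n7.sig = "ywxmp"  ["y" ++ S₀.sig]
15. n9.wid = 17  [terminal]
16. n8.hot = 25  [e.wid * 2 - 9]
17. n8.cnt = 1  [1]
18. n10.lab = 29  [A.cnt + 28]
19. n11.mk = 11  [terminal]
20. n10.hot = false  [false]
21. n10.lim = "un"  ["un"]
22. n10.live = false  [C.lab > 29]
23. n12.lab = 1  [1]
24. n13.ok = 8  [terminal]
25. n14.live = -9  [terminal]
26. n12.hot = false  [d.ok == c.live]
27. n12.lim = "mp"  ["mp"]
28. n12.live = false  [d.ok > 8]
29. n7.key = -9  [A.cnt * -1 - 8]
30. n7.live = true  [A.hot > 24]
31. n4.key = 6  [S₁.key + 15]
32. n4.live = true  [S₁.live == true]
33. n0.key = 24  [S₁.key + c.live + 2]
34. n0.live = true  [C.hot == true]

1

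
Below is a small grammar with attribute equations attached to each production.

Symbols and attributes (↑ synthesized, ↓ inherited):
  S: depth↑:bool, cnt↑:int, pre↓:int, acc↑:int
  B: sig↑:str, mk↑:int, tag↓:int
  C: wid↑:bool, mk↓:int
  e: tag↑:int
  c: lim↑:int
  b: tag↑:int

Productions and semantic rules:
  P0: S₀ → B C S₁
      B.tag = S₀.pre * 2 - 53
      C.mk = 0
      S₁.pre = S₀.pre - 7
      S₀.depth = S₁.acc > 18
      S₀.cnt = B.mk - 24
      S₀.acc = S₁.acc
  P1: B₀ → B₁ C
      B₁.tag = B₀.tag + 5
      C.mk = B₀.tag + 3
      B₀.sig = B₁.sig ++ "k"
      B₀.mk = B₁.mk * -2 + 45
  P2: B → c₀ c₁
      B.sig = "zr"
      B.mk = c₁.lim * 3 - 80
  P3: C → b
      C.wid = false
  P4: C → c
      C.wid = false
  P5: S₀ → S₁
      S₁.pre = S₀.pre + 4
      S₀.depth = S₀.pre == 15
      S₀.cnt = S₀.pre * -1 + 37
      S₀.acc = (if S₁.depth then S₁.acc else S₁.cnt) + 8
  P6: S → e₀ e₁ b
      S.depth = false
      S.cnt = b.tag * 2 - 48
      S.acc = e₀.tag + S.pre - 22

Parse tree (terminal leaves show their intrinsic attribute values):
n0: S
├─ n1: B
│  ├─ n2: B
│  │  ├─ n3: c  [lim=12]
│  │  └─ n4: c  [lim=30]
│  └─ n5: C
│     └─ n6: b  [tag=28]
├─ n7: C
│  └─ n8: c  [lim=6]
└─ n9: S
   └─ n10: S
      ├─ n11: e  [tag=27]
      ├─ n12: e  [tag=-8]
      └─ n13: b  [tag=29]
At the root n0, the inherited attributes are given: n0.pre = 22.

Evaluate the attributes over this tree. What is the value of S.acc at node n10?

1. n0.pre = 22  [given at root]
2. n1.tag = -9  [S₀.pre * 2 - 53]
3. n2.tag = -4  [B₀.tag + 5]
4. n3.lim = 12  [terminal]
5. n4.lim = 30  [terminal]
6. n2.sig = "zr"  ["zr"]
7. n2.mk = 10  [c₁.lim * 3 - 80]
8. n5.mk = -6  [B₀.tag + 3]
9. n6.tag = 28  [terminal]
10. n5.wid = false  [false]
11. n1.sig = "zrk"  [B₁.sig ++ "k"]
12. n1.mk = 25  [B₁.mk * -2 + 45]
13. n7.mk = 0  [0]
14. n8.lim = 6  [terminal]
15. n7.wid = false  [false]
16. n9.pre = 15  [S₀.pre - 7]
17. n10.pre = 19  [S₀.pre + 4]
18. n11.tag = 27  [terminal]
19. n12.tag = -8  [terminal]
20. n13.tag = 29  [terminal]
21. n10.depth = false  [false]
22. n10.cnt = 10  [b.tag * 2 - 48]
23. n10.acc = 24  [e₀.tag + S.pre - 22]
24. n9.depth = true  [S₀.pre == 15]
25. n9.cnt = 22  [S₀.pre * -1 + 37]
26. n9.acc = 18  [(if S₁.depth then S₁.acc else S₁.cnt) + 8]
27. n0.depth = false  [S₁.acc > 18]
28. n0.cnt = 1  [B.mk - 24]
29. n0.acc = 18  [S₁.acc]

24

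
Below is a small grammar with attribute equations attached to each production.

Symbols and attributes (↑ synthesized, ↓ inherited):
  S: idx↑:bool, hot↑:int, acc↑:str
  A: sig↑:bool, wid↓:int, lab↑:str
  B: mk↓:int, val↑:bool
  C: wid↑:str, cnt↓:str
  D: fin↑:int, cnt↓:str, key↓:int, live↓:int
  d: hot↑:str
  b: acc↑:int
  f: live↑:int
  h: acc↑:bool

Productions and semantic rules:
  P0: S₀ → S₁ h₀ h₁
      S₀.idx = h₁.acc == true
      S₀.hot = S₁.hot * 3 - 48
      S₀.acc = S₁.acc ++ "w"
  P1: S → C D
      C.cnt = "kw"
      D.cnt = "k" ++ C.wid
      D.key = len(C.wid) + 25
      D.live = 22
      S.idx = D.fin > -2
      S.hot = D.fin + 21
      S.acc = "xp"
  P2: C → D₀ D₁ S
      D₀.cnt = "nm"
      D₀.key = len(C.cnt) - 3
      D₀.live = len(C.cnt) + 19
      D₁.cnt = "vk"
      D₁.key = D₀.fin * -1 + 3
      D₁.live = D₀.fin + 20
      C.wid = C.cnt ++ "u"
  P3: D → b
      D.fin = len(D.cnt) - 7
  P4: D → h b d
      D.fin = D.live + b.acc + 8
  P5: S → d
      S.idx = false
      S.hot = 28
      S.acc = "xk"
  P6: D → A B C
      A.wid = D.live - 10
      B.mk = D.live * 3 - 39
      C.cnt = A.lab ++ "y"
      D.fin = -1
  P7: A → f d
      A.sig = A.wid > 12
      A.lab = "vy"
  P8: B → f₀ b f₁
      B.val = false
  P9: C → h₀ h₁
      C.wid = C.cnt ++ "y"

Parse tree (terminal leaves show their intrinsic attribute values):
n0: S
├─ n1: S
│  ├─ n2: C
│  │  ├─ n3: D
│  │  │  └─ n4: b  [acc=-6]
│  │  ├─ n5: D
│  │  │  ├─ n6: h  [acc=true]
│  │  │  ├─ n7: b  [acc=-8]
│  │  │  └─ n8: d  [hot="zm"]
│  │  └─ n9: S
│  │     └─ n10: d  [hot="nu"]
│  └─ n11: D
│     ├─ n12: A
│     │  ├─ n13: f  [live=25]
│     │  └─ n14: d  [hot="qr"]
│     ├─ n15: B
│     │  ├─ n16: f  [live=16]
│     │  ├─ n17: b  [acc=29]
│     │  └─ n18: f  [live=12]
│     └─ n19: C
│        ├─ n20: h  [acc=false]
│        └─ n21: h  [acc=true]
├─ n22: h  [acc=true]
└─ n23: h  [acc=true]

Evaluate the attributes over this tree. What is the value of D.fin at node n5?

15

1. n2.cnt = "kw"  ["kw"]
2. n3.cnt = "nm"  ["nm"]
3. n3.key = -1  [len(C.cnt) - 3]
4. n3.live = 21  [len(C.cnt) + 19]
5. n4.acc = -6  [terminal]
6. n3.fin = -5  [len(D.cnt) - 7]
7. n5.cnt = "vk"  ["vk"]
8. n5.key = 8  [D₀.fin * -1 + 3]
9. n5.live = 15  [D₀.fin + 20]
10. n6.acc = true  [terminal]
11. n7.acc = -8  [terminal]
12. n8.hot = "zm"  [terminal]
13. n5.fin = 15  [D.live + b.acc + 8]
14. n10.hot = "nu"  [terminal]
15. n9.idx = false  [false]
16. n9.hot = 28  [28]
17. n9.acc = "xk"  ["xk"]
18. n2.wid = "kwu"  [C.cnt ++ "u"]
19. n11.cnt = "kkwu"  ["k" ++ C.wid]
20. n11.key = 28  [len(C.wid) + 25]
21. n11.live = 22  [22]
22. n12.wid = 12  [D.live - 10]
23. n13.live = 25  [terminal]
24. n14.hot = "qr"  [terminal]
25. n12.sig = false  [A.wid > 12]
26. n12.lab = "vy"  ["vy"]
27. n15.mk = 27  [D.live * 3 - 39]
28. n16.live = 16  [terminal]
29. n17.acc = 29  [terminal]
30. n18.live = 12  [terminal]
31. n15.val = false  [false]
32. n19.cnt = "vyy"  [A.lab ++ "y"]
33. n20.acc = false  [terminal]
34. n21.acc = true  [terminal]
35. n19.wid = "vyyy"  [C.cnt ++ "y"]
36. n11.fin = -1  [-1]
37. n1.idx = true  [D.fin > -2]
38. n1.hot = 20  [D.fin + 21]
39. n1.acc = "xp"  ["xp"]
40. n22.acc = true  [terminal]
41. n23.acc = true  [terminal]
42. n0.idx = true  [h₁.acc == true]
43. n0.hot = 12  [S₁.hot * 3 - 48]
44. n0.acc = "xpw"  [S₁.acc ++ "w"]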